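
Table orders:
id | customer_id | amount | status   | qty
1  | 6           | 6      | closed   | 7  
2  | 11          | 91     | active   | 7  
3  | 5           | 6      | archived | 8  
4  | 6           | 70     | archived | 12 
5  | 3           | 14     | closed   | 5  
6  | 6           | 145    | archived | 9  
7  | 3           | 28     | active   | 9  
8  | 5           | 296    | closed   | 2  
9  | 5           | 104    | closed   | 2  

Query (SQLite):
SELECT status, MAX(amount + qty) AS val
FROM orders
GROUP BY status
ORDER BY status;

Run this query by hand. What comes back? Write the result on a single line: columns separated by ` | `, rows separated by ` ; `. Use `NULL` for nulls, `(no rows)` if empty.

For each row compute amount + qty.
Group by status; take MAX of the expression per group.
  active: ids {2, 7} → MAX(amount + qty)=98
  archived: ids {3, 4, 6} → MAX(amount + qty)=154
  closed: ids {1, 5, 8, 9} → MAX(amount + qty)=298

active | 98 ; archived | 154 ; closed | 298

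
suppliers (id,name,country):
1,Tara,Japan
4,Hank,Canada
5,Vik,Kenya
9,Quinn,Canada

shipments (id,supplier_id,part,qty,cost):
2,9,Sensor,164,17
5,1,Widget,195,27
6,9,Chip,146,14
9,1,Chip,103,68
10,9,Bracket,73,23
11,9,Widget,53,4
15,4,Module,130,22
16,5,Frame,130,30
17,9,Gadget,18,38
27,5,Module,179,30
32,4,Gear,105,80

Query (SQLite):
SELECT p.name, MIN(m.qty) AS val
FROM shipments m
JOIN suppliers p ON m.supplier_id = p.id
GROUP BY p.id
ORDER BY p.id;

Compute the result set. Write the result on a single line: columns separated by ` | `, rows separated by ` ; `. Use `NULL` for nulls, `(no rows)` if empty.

Join each shipments row to its suppliers via supplier_id.
Group joined rows by suppliers.id; compute MIN(m.qty) per group.
  1: ids {5, 9} → MIN(m.qty)=103
  4: ids {15, 32} → MIN(m.qty)=105
  5: ids {16, 27} → MIN(m.qty)=130
  9: ids {2, 6, 10, 11, 17} → MIN(m.qty)=18

Tara | 103 ; Hank | 105 ; Vik | 130 ; Quinn | 18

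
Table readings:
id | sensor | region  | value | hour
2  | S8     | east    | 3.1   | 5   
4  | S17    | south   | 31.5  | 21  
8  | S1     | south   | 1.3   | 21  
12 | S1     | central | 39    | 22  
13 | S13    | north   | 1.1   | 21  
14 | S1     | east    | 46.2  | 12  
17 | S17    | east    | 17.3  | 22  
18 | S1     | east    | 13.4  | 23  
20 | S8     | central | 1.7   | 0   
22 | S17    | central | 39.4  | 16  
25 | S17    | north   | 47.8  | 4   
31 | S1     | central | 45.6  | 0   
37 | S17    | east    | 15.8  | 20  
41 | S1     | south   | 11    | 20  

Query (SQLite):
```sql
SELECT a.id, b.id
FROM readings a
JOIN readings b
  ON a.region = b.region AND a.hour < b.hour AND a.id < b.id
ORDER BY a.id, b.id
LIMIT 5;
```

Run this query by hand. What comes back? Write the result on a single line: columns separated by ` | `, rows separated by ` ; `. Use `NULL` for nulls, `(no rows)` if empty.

Pairs (a,b) with same region, a.hour < b.hour, a.id < b.id.
region groups: central:{12,20,22,31} east:{2,14,17,18,37} north:{13,25} south:{4,8,41}
Ordered by (a.id, b.id); first 5.

2 | 14 ; 2 | 17 ; 2 | 18 ; 2 | 37 ; 14 | 17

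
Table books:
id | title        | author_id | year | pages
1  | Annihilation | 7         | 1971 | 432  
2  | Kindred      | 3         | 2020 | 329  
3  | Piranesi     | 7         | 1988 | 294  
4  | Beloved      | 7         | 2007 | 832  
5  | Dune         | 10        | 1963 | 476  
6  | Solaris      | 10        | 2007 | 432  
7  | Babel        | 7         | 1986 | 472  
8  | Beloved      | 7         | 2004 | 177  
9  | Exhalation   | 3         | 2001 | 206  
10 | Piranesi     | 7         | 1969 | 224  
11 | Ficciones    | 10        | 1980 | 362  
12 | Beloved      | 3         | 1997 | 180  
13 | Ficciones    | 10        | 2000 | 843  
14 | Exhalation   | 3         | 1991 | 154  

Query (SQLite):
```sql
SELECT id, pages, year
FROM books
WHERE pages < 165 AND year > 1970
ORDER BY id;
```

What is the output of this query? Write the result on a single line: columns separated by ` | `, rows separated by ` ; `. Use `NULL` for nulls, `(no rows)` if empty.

pages < 165: ids {14}
year > 1970: ids {1, 2, 3, 4, 6, 7, 8, 9, 11, 12, 13, 14}
Combine with AND.

14 | 154 | 1991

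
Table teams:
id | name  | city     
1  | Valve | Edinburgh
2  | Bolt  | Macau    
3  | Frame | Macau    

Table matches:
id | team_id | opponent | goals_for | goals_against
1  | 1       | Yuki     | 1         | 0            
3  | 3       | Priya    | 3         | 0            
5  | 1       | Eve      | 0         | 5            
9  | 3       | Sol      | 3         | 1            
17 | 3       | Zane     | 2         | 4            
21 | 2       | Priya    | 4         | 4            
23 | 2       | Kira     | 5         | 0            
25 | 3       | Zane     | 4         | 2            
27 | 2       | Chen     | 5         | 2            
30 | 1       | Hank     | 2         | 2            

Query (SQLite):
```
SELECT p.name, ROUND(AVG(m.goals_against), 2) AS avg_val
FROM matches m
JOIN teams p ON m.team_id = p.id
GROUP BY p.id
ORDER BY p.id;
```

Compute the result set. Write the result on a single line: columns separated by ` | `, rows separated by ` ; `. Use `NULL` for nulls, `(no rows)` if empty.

Valve | 2.33 ; Bolt | 2 ; Frame | 1.75

Join each matches row to its teams via team_id.
Group joined rows by teams.id; compute ROUND(AVG(m.goals_against), 2) per group.
  1: ids {1, 5, 30} → ROUND(AVG(m.goals_against), 2)=2.33
  2: ids {21, 23, 27} → ROUND(AVG(m.goals_against), 2)=2
  3: ids {3, 9, 17, 25} → ROUND(AVG(m.goals_against), 2)=1.75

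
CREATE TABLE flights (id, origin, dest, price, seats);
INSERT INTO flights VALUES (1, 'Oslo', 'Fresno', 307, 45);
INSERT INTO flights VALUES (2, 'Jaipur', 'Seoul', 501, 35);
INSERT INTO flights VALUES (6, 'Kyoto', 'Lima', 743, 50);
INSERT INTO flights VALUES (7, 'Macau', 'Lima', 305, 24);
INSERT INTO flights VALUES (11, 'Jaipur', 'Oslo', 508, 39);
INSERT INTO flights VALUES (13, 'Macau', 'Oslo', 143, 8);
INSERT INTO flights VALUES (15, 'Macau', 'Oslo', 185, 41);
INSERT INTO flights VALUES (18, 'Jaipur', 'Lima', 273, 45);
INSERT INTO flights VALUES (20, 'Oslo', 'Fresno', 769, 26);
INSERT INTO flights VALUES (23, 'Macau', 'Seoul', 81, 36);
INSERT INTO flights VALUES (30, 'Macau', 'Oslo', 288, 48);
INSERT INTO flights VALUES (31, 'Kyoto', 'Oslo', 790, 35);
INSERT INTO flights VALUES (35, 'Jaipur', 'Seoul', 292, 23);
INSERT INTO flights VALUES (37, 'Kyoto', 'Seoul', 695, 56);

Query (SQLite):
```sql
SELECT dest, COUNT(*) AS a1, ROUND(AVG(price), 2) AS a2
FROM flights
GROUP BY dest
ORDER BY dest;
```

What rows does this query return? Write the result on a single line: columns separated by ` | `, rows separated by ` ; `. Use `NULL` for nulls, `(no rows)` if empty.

Group flights by dest.
Per group compute: COUNT(*), ROUND(AVG(price), 2).
  Fresno: ids {1, 20} → COUNT(*)=2, ROUND(AVG(price), 2)=538
  Lima: ids {6, 7, 18} → COUNT(*)=3, ROUND(AVG(price), 2)=440.33
  Oslo: ids {11, 13, 15, 30, 31} → COUNT(*)=5, ROUND(AVG(price), 2)=382.8
  Seoul: ids {2, 23, 35, 37} → COUNT(*)=4, ROUND(AVG(price), 2)=392.25

Fresno | 2 | 538 ; Lima | 3 | 440.33 ; Oslo | 5 | 382.8 ; Seoul | 4 | 392.25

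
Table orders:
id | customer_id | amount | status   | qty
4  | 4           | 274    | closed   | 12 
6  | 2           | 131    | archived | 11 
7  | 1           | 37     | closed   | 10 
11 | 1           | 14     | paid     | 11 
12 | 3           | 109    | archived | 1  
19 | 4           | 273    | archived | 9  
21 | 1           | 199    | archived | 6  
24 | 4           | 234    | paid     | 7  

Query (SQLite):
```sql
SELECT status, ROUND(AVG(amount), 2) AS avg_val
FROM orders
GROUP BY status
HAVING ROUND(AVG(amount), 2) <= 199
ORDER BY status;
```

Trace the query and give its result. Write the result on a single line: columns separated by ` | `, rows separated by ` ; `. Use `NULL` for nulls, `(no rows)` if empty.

Partition orders by status; compute ROUND(AVG(amount), 2) within each group.
HAVING: keep groups where ROUND(AVG(amount), 2) <= 199.
  archived: ids {6, 12, 19, 21} → ROUND(AVG(amount), 2)=178
  closed: ids {4, 7} → ROUND(AVG(amount), 2)=155.5
  paid: ids {11, 24} → ROUND(AVG(amount), 2)=124

archived | 178 ; closed | 155.5 ; paid | 124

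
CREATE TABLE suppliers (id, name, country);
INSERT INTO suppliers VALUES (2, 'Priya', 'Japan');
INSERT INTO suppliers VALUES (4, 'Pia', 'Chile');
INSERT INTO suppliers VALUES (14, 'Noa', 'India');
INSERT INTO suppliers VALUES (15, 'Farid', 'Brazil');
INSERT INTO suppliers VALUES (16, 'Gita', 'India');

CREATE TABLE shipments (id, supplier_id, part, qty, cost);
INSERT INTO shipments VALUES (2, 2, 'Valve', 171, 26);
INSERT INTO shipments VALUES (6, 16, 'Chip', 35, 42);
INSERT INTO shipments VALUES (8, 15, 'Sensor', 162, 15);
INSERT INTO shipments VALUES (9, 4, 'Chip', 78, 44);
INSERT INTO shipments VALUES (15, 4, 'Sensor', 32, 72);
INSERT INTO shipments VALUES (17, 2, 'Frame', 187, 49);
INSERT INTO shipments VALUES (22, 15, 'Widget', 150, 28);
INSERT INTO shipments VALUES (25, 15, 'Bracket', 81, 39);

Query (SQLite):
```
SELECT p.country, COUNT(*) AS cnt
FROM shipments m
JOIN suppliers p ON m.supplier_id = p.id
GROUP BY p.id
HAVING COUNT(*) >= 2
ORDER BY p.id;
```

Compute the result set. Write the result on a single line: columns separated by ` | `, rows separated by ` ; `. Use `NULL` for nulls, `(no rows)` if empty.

Join each shipments row to its suppliers via supplier_id.
Group joined rows by suppliers.id; compute COUNT(*) per group.
HAVING: keep groups with count ≥ 2.
  2: ids {2, 17} → COUNT(*)=2
  4: ids {9, 15} → COUNT(*)=2
  15: ids {8, 22, 25} → COUNT(*)=3
  16: ids {6} → COUNT(*)=1

Japan | 2 ; Chile | 2 ; Brazil | 3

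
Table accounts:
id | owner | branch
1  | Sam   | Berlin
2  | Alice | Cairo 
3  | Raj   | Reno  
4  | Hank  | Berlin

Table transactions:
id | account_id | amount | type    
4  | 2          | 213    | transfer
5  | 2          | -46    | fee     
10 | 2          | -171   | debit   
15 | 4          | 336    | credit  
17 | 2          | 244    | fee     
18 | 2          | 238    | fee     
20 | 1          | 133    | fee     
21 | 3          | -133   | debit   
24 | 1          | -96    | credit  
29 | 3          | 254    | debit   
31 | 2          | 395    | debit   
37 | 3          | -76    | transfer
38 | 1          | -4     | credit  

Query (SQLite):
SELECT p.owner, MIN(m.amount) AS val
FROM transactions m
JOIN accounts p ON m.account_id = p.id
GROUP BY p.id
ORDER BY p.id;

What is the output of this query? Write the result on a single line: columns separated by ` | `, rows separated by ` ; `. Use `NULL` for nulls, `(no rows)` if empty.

Join each transactions row to its accounts via account_id.
Group joined rows by accounts.id; compute MIN(m.amount) per group.
  1: ids {20, 24, 38} → MIN(m.amount)=-96
  2: ids {4, 5, 10, 17, 18, 31} → MIN(m.amount)=-171
  3: ids {21, 29, 37} → MIN(m.amount)=-133
  4: ids {15} → MIN(m.amount)=336

Sam | -96 ; Alice | -171 ; Raj | -133 ; Hank | 336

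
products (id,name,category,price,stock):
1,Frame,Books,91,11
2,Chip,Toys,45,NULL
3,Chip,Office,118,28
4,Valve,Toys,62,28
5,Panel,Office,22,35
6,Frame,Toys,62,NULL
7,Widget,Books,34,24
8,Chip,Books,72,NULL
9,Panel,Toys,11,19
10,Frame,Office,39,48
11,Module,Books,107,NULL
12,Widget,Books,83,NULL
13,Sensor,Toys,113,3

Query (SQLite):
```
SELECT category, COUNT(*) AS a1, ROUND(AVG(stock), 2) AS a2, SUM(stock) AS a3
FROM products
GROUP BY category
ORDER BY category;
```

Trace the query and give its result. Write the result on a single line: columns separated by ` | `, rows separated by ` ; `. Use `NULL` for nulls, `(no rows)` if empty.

Group products by category.
Per group compute: COUNT(*), ROUND(AVG(stock), 2), SUM(stock).
  Books: ids {1, 7, 8, 11, 12} → COUNT(*)=5, ROUND(AVG(stock), 2)=17.5, SUM(stock)=35
  Office: ids {3, 5, 10} → COUNT(*)=3, ROUND(AVG(stock), 2)=37, SUM(stock)=111
  Toys: ids {2, 4, 6, 9, 13} → COUNT(*)=5, ROUND(AVG(stock), 2)=16.67, SUM(stock)=50

Books | 5 | 17.5 | 35 ; Office | 3 | 37 | 111 ; Toys | 5 | 16.67 | 50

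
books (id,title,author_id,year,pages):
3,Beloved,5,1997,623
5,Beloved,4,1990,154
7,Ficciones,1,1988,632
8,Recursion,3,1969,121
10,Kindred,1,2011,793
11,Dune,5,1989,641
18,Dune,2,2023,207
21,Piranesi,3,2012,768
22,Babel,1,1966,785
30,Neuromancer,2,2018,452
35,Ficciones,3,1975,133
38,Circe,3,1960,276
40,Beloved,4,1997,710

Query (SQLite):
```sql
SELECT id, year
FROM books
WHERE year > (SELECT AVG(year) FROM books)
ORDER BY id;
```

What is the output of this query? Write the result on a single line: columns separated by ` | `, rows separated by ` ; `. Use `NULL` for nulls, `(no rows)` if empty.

3 | 1997 ; 10 | 2011 ; 18 | 2023 ; 21 | 2012 ; 30 | 2018 ; 40 | 1997

Scalar subquery: AVG(year) over all books rows = 1991.923077 (≈; comparison uses full precision).
Keep rows where year > that value.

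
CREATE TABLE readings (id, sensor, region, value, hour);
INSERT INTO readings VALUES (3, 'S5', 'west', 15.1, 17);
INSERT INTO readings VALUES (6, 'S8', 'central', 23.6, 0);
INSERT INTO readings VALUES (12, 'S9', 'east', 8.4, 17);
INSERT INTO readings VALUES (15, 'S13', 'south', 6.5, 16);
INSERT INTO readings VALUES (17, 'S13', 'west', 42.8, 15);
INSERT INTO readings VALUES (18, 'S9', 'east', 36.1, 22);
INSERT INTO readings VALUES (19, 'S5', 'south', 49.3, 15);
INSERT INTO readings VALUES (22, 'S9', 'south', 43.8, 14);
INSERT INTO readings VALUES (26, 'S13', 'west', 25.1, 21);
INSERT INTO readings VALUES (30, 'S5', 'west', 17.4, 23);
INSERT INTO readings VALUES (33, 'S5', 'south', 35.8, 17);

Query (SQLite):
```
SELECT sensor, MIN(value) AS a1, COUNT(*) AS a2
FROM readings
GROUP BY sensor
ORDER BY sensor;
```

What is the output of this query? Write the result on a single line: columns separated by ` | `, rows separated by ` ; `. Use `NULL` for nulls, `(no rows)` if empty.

Group readings by sensor.
Per group compute: MIN(value), COUNT(*).
  S13: ids {15, 17, 26} → MIN(value)=6.5, COUNT(*)=3
  S5: ids {3, 19, 30, 33} → MIN(value)=15.1, COUNT(*)=4
  S8: ids {6} → MIN(value)=23.6, COUNT(*)=1
  S9: ids {12, 18, 22} → MIN(value)=8.4, COUNT(*)=3

S13 | 6.5 | 3 ; S5 | 15.1 | 4 ; S8 | 23.6 | 1 ; S9 | 8.4 | 3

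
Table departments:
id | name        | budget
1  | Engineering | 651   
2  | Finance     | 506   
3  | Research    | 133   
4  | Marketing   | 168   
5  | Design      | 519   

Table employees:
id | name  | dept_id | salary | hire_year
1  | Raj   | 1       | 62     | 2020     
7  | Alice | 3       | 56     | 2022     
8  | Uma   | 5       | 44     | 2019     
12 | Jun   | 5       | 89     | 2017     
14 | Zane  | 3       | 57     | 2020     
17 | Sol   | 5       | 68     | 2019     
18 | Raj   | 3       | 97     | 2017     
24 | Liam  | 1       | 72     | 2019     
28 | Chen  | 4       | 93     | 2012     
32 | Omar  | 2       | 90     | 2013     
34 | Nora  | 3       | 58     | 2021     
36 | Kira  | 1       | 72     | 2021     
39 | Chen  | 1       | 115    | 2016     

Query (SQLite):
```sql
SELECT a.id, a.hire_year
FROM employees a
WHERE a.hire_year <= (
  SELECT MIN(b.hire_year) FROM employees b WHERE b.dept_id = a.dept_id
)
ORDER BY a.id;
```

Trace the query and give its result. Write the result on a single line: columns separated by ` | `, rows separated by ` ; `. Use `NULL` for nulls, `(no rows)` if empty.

For each employees row a, compute MIN(hire_year) over rows sharing a.dept_id.
Keep row a if a.hire_year <= that per-group MIN.
  dept_id=1: MIN(hire_year) = 2016
  dept_id=2: MIN(hire_year) = 2013
  dept_id=3: MIN(hire_year) = 2017
  dept_id=4: MIN(hire_year) = 2012
  dept_id=5: MIN(hire_year) = 2017

12 | 2017 ; 18 | 2017 ; 28 | 2012 ; 32 | 2013 ; 39 | 2016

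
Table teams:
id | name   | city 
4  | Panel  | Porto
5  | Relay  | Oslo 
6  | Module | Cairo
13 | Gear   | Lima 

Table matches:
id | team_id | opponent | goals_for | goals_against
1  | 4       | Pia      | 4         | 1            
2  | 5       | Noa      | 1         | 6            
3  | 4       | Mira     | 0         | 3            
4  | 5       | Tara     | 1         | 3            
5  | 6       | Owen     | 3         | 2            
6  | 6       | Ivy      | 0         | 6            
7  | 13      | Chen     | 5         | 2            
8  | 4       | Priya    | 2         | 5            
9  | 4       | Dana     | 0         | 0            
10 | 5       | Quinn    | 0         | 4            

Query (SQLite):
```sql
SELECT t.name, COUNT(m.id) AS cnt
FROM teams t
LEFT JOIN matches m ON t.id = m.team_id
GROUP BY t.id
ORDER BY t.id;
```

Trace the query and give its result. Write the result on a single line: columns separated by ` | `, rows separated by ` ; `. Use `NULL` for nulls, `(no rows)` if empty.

Panel | 4 ; Relay | 3 ; Module | 2 ; Gear | 1

LEFT JOIN keeps every teams row; unmatched ones get NULL for matches columns.
Group by teams.id and compute COUNT(m.id). COUNT(col) of an all-NULL group is 0.
  4: ids {1, 3, 8, 9} → COUNT(m.id)=4
  5: ids {2, 4, 10} → COUNT(m.id)=3
  6: ids {5, 6} → COUNT(m.id)=2
  13: ids {7} → COUNT(m.id)=1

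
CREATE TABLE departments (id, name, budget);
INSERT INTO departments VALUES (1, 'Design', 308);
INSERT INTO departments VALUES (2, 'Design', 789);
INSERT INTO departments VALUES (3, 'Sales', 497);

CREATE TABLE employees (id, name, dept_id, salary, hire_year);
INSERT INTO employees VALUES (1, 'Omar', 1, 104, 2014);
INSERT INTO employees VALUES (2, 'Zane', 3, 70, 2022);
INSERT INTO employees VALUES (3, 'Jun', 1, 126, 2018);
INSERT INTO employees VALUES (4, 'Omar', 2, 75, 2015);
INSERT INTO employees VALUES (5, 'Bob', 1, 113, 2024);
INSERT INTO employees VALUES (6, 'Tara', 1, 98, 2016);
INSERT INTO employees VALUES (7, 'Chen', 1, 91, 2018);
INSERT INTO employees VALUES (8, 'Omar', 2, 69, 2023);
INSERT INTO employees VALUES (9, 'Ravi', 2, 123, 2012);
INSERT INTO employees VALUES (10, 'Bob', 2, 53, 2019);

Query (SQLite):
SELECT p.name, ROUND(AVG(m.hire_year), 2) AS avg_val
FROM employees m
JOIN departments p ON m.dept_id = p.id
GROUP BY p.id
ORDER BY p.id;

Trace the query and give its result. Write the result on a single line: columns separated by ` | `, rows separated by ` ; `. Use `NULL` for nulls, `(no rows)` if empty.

Join each employees row to its departments via dept_id.
Group joined rows by departments.id; compute ROUND(AVG(m.hire_year), 2) per group.
  1: ids {1, 3, 5, 6, 7} → ROUND(AVG(m.hire_year), 2)=2018
  2: ids {4, 8, 9, 10} → ROUND(AVG(m.hire_year), 2)=2017.25
  3: ids {2} → ROUND(AVG(m.hire_year), 2)=2022

Design | 2018 ; Design | 2017.25 ; Sales | 2022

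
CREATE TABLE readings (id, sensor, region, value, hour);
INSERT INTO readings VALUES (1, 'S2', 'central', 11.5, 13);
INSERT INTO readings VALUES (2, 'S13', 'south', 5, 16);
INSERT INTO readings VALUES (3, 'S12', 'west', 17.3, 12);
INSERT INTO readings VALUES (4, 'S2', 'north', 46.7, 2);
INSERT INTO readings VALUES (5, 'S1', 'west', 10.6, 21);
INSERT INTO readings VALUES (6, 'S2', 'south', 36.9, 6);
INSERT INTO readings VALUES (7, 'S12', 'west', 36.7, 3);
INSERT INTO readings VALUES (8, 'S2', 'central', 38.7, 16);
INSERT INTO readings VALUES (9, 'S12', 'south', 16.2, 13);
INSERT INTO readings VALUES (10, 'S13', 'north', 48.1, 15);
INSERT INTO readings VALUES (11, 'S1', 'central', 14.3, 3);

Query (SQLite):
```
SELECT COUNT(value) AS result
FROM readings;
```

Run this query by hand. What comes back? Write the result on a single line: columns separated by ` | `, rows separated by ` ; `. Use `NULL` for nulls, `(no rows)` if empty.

All value values: [11.5, 5, 17.3, 46.7, 10.6, 36.9, 36.7, 38.7, 16.2, 48.1, 14.3].
COUNT(value) counts non-NULL values → 11.

11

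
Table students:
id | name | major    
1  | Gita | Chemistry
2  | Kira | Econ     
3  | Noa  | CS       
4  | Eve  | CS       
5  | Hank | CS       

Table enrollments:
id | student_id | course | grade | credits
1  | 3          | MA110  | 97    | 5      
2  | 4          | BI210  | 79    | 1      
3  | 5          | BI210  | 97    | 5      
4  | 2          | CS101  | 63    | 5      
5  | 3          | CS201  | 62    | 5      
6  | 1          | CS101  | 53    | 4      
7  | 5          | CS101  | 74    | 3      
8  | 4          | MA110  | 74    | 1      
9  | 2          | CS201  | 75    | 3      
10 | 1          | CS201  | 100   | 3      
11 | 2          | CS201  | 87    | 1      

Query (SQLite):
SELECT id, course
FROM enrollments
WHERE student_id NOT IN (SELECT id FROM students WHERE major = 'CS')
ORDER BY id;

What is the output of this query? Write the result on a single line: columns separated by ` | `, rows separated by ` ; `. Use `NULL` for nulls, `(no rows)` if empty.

4 | CS101 ; 6 | CS101 ; 9 | CS201 ; 10 | CS201 ; 11 | CS201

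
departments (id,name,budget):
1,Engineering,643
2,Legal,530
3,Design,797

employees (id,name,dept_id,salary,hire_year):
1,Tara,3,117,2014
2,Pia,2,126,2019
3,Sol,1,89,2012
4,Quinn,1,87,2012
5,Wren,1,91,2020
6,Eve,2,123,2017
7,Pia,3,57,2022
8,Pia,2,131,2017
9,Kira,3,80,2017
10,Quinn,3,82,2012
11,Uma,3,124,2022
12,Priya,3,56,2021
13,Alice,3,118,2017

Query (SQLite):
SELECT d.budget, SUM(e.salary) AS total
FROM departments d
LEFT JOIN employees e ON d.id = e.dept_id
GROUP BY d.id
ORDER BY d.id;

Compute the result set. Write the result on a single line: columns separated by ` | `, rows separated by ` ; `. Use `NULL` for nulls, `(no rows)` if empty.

LEFT JOIN keeps every departments row; unmatched ones get NULL for employees columns.
Group by departments.id and compute SUM(e.salary). SUM over an all-NULL group is NULL.
  1: ids {3, 4, 5} → SUM(e.salary)=267
  2: ids {2, 6, 8} → SUM(e.salary)=380
  3: ids {1, 7, 9, 10, 11, 12, 13} → SUM(e.salary)=634

643 | 267 ; 530 | 380 ; 797 | 634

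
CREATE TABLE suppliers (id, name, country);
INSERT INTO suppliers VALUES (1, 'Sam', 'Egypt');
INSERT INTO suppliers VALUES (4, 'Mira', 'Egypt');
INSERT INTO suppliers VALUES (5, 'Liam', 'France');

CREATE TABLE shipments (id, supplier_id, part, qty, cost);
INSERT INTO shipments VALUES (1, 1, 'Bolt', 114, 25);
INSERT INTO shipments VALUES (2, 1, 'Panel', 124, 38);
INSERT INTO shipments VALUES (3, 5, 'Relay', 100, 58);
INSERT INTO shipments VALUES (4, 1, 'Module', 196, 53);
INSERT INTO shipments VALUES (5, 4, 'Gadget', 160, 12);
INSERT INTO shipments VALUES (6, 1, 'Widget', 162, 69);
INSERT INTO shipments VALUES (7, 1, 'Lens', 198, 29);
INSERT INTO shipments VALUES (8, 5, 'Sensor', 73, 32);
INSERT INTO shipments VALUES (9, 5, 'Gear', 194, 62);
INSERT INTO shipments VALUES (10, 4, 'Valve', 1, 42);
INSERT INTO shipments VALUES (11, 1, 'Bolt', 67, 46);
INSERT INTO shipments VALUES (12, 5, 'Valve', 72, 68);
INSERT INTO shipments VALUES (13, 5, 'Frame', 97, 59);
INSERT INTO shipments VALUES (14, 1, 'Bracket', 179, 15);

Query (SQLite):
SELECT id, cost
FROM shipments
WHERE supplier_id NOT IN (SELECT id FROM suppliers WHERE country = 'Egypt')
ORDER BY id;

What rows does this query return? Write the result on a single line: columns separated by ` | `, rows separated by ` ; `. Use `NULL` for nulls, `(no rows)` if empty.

Inner query: suppliers.id where country = 'Egypt'.
Outer: keep shipments rows whose supplier_id is not in that set.
Inner query → {1, 4}

3 | 58 ; 8 | 32 ; 9 | 62 ; 12 | 68 ; 13 | 59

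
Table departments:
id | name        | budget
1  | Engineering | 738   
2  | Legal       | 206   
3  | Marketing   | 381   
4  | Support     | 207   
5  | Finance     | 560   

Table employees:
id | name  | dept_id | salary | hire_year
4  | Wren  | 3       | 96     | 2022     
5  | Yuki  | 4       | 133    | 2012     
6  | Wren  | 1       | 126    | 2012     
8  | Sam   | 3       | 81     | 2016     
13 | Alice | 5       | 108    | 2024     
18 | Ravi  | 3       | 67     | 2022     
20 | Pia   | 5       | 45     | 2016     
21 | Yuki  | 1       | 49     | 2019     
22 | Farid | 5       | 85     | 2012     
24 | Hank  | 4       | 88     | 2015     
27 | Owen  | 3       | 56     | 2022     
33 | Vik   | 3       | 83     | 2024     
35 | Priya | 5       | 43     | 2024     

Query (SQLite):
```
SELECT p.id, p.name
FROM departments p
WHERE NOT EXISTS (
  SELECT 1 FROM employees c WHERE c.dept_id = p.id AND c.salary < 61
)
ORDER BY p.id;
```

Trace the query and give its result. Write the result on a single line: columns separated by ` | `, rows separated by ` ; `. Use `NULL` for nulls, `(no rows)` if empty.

2 | Legal ; 4 | Support

For each departments row, check whether any employees with matching dept_id has salary < 61.
Keep rows where that is false.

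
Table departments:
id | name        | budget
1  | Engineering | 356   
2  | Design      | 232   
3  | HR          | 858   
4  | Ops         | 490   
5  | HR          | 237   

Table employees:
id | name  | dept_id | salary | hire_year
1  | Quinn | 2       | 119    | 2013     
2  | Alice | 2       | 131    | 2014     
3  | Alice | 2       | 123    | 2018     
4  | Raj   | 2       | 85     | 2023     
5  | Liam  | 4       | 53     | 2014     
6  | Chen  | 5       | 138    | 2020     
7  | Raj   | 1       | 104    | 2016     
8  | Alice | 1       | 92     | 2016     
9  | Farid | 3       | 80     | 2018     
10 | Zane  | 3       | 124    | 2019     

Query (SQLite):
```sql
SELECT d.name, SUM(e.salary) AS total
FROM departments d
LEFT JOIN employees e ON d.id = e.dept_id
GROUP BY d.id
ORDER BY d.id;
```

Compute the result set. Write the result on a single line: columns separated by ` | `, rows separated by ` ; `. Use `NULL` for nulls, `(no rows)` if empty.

Engineering | 196 ; Design | 458 ; HR | 204 ; Ops | 53 ; HR | 138

LEFT JOIN keeps every departments row; unmatched ones get NULL for employees columns.
Group by departments.id and compute SUM(e.salary). SUM over an all-NULL group is NULL.
  1: ids {7, 8} → SUM(e.salary)=196
  2: ids {1, 2, 3, 4} → SUM(e.salary)=458
  3: ids {9, 10} → SUM(e.salary)=204
  4: ids {5} → SUM(e.salary)=53
  5: ids {6} → SUM(e.salary)=138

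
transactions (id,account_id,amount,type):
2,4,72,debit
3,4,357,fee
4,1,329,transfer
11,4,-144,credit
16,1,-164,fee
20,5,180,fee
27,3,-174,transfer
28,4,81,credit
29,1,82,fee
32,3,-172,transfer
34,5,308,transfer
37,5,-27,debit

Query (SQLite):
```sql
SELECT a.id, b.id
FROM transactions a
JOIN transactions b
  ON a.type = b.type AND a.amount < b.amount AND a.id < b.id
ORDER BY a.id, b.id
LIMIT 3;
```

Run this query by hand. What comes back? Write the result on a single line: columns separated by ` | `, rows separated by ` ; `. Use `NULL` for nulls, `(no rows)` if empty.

Pairs (a,b) with same type, a.amount < b.amount, a.id < b.id.
type groups: credit:{11,28} debit:{2,37} fee:{3,16,20,29} transfer:{4,27,32,34}
Ordered by (a.id, b.id); first 3.

11 | 28 ; 16 | 20 ; 16 | 29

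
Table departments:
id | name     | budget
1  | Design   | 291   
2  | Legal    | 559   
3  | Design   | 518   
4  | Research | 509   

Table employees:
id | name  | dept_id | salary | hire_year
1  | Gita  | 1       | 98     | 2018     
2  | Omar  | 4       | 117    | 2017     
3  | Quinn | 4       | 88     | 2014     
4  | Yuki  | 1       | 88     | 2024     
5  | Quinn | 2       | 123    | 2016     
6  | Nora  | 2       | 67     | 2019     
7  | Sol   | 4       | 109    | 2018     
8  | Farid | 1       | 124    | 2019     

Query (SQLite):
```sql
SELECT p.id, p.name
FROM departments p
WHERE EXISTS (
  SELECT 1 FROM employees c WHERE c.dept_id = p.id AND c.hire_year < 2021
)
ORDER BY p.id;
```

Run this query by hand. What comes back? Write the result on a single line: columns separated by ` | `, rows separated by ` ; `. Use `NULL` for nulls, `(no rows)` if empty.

1 | Design ; 2 | Legal ; 4 | Research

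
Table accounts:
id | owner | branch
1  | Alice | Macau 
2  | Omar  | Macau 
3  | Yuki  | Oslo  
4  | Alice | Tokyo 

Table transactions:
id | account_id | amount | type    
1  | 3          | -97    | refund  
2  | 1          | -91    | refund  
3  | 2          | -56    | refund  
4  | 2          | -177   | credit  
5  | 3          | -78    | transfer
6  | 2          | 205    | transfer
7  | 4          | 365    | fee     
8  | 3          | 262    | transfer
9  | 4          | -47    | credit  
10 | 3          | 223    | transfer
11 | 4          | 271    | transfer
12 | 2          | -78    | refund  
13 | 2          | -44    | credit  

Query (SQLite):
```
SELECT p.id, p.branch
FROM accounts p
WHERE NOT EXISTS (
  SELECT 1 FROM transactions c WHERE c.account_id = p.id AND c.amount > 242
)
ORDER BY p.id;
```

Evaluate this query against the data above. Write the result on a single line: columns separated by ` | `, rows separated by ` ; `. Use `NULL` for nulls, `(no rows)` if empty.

1 | Macau ; 2 | Macau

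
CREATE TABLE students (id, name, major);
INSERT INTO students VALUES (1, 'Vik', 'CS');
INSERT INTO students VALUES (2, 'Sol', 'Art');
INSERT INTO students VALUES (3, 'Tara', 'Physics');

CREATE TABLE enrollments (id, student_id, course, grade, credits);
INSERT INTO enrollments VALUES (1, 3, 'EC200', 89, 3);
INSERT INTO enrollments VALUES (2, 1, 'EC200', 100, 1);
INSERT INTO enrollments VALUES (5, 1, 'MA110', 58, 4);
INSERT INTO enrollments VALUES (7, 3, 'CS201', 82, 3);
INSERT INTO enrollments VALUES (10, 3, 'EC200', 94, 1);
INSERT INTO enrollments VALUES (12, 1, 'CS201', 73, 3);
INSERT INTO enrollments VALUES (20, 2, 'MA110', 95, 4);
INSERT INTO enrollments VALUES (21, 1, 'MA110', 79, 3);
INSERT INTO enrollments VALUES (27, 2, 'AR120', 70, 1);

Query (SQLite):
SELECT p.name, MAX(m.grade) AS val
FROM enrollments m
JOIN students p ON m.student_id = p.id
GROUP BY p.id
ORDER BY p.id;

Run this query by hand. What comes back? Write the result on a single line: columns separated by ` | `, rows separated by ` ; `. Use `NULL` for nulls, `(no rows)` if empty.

Join each enrollments row to its students via student_id.
Group joined rows by students.id; compute MAX(m.grade) per group.
  1: ids {2, 5, 12, 21} → MAX(m.grade)=100
  2: ids {20, 27} → MAX(m.grade)=95
  3: ids {1, 7, 10} → MAX(m.grade)=94

Vik | 100 ; Sol | 95 ; Tara | 94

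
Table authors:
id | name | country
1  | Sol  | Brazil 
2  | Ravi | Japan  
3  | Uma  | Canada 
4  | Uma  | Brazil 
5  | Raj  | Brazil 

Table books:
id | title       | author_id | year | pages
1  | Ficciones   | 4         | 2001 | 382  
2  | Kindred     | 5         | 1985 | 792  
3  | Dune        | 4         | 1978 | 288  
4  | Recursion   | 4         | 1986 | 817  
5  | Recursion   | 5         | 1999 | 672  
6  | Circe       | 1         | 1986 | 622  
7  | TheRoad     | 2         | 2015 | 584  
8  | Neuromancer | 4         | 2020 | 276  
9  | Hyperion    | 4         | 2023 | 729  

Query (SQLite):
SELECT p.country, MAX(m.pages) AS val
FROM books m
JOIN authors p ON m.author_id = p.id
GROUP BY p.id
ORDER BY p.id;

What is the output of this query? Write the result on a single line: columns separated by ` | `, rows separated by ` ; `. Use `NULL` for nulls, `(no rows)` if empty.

Brazil | 622 ; Japan | 584 ; Brazil | 817 ; Brazil | 792

Join each books row to its authors via author_id.
Group joined rows by authors.id; compute MAX(m.pages) per group.
  1: ids {6} → MAX(m.pages)=622
  2: ids {7} → MAX(m.pages)=584
  4: ids {1, 3, 4, 8, 9} → MAX(m.pages)=817
  5: ids {2, 5} → MAX(m.pages)=792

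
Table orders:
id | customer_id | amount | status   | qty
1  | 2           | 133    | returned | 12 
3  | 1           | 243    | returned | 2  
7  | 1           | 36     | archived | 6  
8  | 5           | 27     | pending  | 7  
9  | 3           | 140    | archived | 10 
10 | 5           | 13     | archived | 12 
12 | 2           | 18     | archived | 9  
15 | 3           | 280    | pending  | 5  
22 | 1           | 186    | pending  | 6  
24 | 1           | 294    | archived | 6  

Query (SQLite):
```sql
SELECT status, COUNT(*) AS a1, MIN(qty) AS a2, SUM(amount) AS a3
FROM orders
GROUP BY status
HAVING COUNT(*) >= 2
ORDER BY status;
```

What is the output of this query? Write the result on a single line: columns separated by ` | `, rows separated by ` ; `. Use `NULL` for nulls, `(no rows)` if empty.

archived | 5 | 6 | 501 ; pending | 3 | 5 | 493 ; returned | 2 | 2 | 376

Group orders by status.
Per group compute: COUNT(*), MIN(qty), SUM(amount).
HAVING: drop groups with fewer than 2 rows.
  archived: ids {7, 9, 10, 12, 24} → COUNT(*)=5, MIN(qty)=6, SUM(amount)=501
  pending: ids {8, 15, 22} → COUNT(*)=3, MIN(qty)=5, SUM(amount)=493
  returned: ids {1, 3} → COUNT(*)=2, MIN(qty)=2, SUM(amount)=376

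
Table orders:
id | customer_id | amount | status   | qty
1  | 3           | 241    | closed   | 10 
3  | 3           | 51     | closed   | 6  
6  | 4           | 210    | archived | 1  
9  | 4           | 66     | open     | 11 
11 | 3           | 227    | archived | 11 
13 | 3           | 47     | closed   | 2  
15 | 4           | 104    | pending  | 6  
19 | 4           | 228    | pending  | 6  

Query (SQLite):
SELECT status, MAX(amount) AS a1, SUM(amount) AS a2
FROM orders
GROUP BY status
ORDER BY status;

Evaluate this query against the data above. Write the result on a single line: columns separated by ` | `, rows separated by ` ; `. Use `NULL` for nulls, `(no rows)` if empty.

Group orders by status.
Per group compute: MAX(amount), SUM(amount).
  archived: ids {6, 11} → MAX(amount)=227, SUM(amount)=437
  closed: ids {1, 3, 13} → MAX(amount)=241, SUM(amount)=339
  open: ids {9} → MAX(amount)=66, SUM(amount)=66
  pending: ids {15, 19} → MAX(amount)=228, SUM(amount)=332

archived | 227 | 437 ; closed | 241 | 339 ; open | 66 | 66 ; pending | 228 | 332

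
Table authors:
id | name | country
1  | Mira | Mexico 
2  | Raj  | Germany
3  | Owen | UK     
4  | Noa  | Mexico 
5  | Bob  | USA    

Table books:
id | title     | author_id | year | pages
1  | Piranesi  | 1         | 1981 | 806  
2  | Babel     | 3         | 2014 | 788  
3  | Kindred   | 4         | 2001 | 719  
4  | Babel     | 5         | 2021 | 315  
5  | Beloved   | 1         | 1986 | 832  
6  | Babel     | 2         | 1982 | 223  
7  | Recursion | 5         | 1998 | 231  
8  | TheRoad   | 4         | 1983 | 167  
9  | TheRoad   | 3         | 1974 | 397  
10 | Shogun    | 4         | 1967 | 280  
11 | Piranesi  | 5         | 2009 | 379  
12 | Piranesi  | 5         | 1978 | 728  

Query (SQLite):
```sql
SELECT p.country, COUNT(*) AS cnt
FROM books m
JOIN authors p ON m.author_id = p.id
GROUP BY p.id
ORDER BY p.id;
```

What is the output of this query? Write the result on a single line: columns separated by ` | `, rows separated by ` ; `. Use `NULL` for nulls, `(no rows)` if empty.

Join each books row to its authors via author_id.
Group joined rows by authors.id; compute COUNT(*) per group.
  1: ids {1, 5} → COUNT(*)=2
  2: ids {6} → COUNT(*)=1
  3: ids {2, 9} → COUNT(*)=2
  4: ids {3, 8, 10} → COUNT(*)=3
  5: ids {4, 7, 11, 12} → COUNT(*)=4

Mexico | 2 ; Germany | 1 ; UK | 2 ; Mexico | 3 ; USA | 4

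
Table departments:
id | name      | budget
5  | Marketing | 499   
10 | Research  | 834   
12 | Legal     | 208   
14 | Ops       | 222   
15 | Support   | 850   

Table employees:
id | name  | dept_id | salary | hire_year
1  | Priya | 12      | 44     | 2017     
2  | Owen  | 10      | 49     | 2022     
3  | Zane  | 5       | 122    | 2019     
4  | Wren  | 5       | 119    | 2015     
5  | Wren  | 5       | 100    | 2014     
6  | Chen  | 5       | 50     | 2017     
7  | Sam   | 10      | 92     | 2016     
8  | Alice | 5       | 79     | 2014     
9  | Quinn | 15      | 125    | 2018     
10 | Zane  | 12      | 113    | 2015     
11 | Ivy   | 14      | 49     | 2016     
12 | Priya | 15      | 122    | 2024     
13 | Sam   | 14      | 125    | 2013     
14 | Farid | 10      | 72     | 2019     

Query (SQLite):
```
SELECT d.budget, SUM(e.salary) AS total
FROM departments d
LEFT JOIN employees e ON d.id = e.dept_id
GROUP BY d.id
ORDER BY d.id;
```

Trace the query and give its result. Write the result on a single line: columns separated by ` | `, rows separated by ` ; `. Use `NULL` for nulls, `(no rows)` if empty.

LEFT JOIN keeps every departments row; unmatched ones get NULL for employees columns.
Group by departments.id and compute SUM(e.salary). SUM over an all-NULL group is NULL.
  5: ids {3, 4, 5, 6, 8} → SUM(e.salary)=470
  10: ids {2, 7, 14} → SUM(e.salary)=213
  12: ids {1, 10} → SUM(e.salary)=157
  14: ids {11, 13} → SUM(e.salary)=174
  15: ids {9, 12} → SUM(e.salary)=247

499 | 470 ; 834 | 213 ; 208 | 157 ; 222 | 174 ; 850 | 247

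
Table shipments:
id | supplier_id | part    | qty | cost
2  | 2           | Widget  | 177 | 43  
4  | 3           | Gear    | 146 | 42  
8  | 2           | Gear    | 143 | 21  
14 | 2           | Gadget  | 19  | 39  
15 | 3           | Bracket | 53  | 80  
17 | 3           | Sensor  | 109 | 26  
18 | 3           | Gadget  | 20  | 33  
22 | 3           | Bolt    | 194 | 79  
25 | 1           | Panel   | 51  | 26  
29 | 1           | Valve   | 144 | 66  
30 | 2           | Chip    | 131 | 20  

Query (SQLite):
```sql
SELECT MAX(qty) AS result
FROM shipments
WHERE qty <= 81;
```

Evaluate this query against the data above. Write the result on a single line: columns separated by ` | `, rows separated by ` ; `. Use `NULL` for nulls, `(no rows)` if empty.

Rows where qty <= 81 → qty values: [19, 53, 20, 51].
MAX of non-NULL values = 53.

53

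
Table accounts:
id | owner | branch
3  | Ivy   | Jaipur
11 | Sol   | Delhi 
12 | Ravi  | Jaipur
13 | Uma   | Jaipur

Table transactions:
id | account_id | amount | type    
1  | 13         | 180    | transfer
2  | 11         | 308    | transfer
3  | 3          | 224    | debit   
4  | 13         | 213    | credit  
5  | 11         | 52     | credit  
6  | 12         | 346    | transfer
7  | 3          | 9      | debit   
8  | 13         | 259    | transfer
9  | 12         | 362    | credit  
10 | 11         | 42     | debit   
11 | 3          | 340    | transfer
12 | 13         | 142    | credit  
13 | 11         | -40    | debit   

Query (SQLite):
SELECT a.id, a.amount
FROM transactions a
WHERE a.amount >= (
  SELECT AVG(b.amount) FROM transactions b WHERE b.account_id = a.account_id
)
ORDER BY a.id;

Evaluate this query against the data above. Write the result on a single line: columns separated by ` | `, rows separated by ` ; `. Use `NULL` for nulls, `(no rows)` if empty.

For each transactions row a, compute AVG(amount) over rows sharing a.account_id.
Keep row a if a.amount >= that per-group AVG.
  account_id=3: AVG(amount) = 191.0
  account_id=11: AVG(amount) = 90.5
  account_id=12: AVG(amount) = 354.0
  account_id=13: AVG(amount) = 198.5

2 | 308 ; 3 | 224 ; 4 | 213 ; 8 | 259 ; 9 | 362 ; 11 | 340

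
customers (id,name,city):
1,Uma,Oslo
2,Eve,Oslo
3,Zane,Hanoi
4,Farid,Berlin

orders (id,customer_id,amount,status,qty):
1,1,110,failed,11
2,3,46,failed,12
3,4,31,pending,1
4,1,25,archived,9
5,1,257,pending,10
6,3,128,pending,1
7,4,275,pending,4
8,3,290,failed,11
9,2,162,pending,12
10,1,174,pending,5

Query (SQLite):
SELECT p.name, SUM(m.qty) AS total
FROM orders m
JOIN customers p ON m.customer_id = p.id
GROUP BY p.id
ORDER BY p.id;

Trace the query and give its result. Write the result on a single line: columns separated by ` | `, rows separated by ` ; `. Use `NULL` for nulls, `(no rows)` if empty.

Join each orders row to its customers via customer_id.
Group joined rows by customers.id; compute SUM(m.qty) per group.
  1: ids {1, 4, 5, 10} → SUM(m.qty)=35
  2: ids {9} → SUM(m.qty)=12
  3: ids {2, 6, 8} → SUM(m.qty)=24
  4: ids {3, 7} → SUM(m.qty)=5

Uma | 35 ; Eve | 12 ; Zane | 24 ; Farid | 5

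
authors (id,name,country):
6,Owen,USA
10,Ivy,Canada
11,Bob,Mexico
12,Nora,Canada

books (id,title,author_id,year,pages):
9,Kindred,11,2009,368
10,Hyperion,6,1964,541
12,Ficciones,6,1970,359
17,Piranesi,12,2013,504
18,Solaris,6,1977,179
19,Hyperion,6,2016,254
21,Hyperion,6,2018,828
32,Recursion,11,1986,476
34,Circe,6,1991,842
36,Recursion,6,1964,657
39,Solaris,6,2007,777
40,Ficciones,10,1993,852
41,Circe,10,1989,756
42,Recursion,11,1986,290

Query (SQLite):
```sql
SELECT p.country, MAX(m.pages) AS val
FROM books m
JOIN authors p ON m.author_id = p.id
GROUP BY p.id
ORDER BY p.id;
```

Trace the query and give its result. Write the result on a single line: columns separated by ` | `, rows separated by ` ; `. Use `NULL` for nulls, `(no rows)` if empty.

USA | 842 ; Canada | 852 ; Mexico | 476 ; Canada | 504

Join each books row to its authors via author_id.
Group joined rows by authors.id; compute MAX(m.pages) per group.
  6: ids {10, 12, 18, 19, 21, 34, 36, 39} → MAX(m.pages)=842
  10: ids {40, 41} → MAX(m.pages)=852
  11: ids {9, 32, 42} → MAX(m.pages)=476
  12: ids {17} → MAX(m.pages)=504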